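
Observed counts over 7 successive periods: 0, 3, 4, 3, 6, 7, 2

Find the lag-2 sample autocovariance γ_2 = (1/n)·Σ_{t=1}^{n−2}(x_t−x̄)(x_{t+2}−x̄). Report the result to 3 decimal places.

-0.848

Mean x̄ = (0 + 3 + 4 + 3 + 6 + 7 + 2)/7 = 3.5714
Deviations: -3.5714, -0.5714, 0.4286, -0.5714, 2.4286, 3.4286, -1.5714
Σ_{t=1}^{5}(x_t−x̄)(x_{t+2}−x̄) = -5.9388
γ_2 = -5.9388 / 7 = -0.848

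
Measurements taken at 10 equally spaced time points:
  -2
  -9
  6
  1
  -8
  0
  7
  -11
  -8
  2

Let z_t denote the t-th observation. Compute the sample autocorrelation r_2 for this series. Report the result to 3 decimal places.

Mean z̄ = (-2 − 9 + 6 + 1 − 8 + 0 + 7 − 11 − 8 + 2)/10 = -2.2000
Numerator Σ_{t=1}^{8}(z_t−z̄)(z_{t+2}−z̄) = -223.6800
Denominator Σ(z_t−z̄)² = 375.6000
r_2 = -223.6800 / 375.6000 = -0.596

-0.596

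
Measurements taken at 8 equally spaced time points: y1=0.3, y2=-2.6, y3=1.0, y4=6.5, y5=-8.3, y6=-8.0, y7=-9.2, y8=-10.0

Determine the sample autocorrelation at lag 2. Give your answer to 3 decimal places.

Mean ȳ = (0.3 − 2.6 + 1.0 + 6.5 − 8.3 − 8.0 − 9.2 − 10.0)/8 = -3.7875
Deviations from mean: 4.0875, 1.1875, 4.7875, 10.2875, -4.5125, -4.2125, -5.4125, -6.2125
Numerator Σ_{t=1}^{6}(y_t−ȳ)(y_{t+2}−ȳ) = 17.4397
Denominator Σ(y_t−ȳ)² = 252.8688
r_2 = 17.4397 / 252.8688 = 0.069

0.069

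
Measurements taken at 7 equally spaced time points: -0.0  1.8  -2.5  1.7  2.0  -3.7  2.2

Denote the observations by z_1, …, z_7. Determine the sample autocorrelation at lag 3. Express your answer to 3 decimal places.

0.465

Mean z̄ = (-0.0 + 1.8 − 2.5 + 1.7 + 2.0 − 3.7 + 2.2)/7 = 0.2143
Deviations from mean: -0.2143, 1.5857, -2.7143, 1.4857, 1.7857, -3.9143, 1.9857
Σ(z_t−z̄)(z_{t+3}−z̄) = (-0.3184) + (2.8316) + (10.6245) + (2.9502) = 16.0880
Denominator Σ(z_t−z̄)² = 34.5886
r_3 = 16.0880 / 34.5886 = 0.465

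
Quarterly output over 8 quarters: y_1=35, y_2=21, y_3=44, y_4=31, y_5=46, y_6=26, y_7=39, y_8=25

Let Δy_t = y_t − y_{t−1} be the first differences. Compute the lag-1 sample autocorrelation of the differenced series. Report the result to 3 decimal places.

First differences Δy: -14, 23, -13, 15, -20, 13, -14
Mean of differences = -1.4286
Numerator Σ(Δy_t−Δȳ)(Δy_{t+1}−Δȳ) = -1534.3265
Denominator Σ(Δy_t−Δȳ)² = 1869.7143
r_1(Δy) = -1534.3265 / 1869.7143 = -0.821

-0.821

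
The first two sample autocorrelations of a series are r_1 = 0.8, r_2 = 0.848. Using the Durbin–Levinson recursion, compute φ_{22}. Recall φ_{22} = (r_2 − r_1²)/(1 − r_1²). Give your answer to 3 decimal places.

φ_{22} = (r_2 − r_1²) / (1 − r_1²)
r_1² = (0.8)² = 0.64
Numerator = 0.848 − 0.6400 = 0.2080; denominator = 1 − 0.6400 = 0.3600
φ_{22} = 0.2080 / 0.3600 = 0.578

0.578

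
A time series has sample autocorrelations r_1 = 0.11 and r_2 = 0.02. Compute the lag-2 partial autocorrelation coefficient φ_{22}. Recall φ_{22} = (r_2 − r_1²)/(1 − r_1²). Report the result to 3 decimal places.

φ_{22} = (r_2 − r_1²) / (1 − r_1²)
r_1² = (0.11)² = 0.0121
Numerator = 0.02 − 0.0121 = 0.0079; denominator = 1 − 0.0121 = 0.9879
φ_{22} = 0.0079 / 0.9879 = 0.008

0.008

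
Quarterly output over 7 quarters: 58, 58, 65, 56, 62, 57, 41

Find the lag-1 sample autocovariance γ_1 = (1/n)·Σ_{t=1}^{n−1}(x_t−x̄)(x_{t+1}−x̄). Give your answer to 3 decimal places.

Mean x̄ = (58 + 58 + 65 + 56 + 62 + 57 + 41)/7 = 56.7143
Deviations: 1.2857, 1.2857, 8.2857, -0.7143, 5.2857, 0.2857, -15.7143
Σ_{t=1}^{6}(x_t−x̄)(x_{t+1}−x̄) = -0.3673
γ_1 = -0.3673 / 7 = -0.052

-0.052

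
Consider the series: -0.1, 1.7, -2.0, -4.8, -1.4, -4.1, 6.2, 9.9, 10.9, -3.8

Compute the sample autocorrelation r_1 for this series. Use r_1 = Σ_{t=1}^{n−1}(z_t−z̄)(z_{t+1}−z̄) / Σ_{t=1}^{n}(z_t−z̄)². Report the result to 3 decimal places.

0.327

Mean z̄ = (-0.1 + 1.7 − 2.0 − 4.8 − 1.4 − 4.1 + 6.2 + 9.9 + 10.9 − 3.8)/10 = 1.2500
Numerator Σ_{t=1}^{9}(z_t−z̄)(z_{t+1}−z̄) = 98.8775
Denominator Σ(z_t−z̄)² = 302.7850
r_1 = 98.8775 / 302.7850 = 0.327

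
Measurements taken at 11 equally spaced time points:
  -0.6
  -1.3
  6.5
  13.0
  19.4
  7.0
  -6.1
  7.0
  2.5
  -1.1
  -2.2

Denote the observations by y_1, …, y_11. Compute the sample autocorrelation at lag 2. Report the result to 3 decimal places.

-0.234

Mean ȳ = (-0.6 − 1.3 + 6.5 + 13.0 + 19.4 + 7.0 − 6.1 + 7.0 + 2.5 − 1.1 − 2.2)/11 = 4.0091
Numerator Σ_{t=1}^{9}(y_t−ȳ)(y_{t+2}−ȳ) = -131.2838
Denominator Σ(y_t−ȳ)² = 560.3691
r_2 = -131.2838 / 560.3691 = -0.234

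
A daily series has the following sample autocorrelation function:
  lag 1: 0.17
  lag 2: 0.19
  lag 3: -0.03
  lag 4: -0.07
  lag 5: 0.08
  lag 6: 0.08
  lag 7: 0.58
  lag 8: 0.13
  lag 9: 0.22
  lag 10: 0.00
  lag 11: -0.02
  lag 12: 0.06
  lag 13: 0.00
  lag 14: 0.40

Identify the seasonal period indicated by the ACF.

The largest autocorrelation is r_7 = 0.58, with a weaker echo at lag 14 (0.40); the remaining lags stay at or below 0.22.
The dominant spike at lag 7 indicates a seasonal period of 7.

7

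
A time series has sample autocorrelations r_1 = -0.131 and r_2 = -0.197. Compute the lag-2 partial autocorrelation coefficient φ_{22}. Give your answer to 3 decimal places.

φ_{22} = (r_2 − r_1²) / (1 − r_1²)
r_1² = (-0.131)² = 0.017161
Numerator = -0.197 − 0.0172 = -0.2142; denominator = 1 − 0.0172 = 0.9828
φ_{22} = -0.2142 / 0.9828 = -0.218

-0.218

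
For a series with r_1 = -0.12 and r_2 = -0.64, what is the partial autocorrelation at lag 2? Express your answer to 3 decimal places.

-0.664

φ_{22} = (r_2 − r_1²) / (1 − r_1²)
r_1² = (-0.12)² = 0.0144
Numerator = -0.64 − 0.0144 = -0.6544; denominator = 1 − 0.0144 = 0.9856
φ_{22} = -0.6544 / 0.9856 = -0.664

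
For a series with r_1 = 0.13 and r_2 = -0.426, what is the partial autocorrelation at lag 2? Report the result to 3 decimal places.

φ_{22} = (r_2 − r_1²) / (1 − r_1²)
r_1² = (0.13)² = 0.0169
Numerator = -0.426 − 0.0169 = -0.4429; denominator = 1 − 0.0169 = 0.9831
φ_{22} = -0.4429 / 0.9831 = -0.451

-0.451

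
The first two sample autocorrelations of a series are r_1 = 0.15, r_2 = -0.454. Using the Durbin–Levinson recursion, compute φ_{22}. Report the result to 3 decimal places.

-0.487

φ_{22} = (r_2 − r_1²) / (1 − r_1²)
r_1² = (0.15)² = 0.0225
Numerator = -0.454 − 0.0225 = -0.4765; denominator = 1 − 0.0225 = 0.9775
φ_{22} = -0.4765 / 0.9775 = -0.487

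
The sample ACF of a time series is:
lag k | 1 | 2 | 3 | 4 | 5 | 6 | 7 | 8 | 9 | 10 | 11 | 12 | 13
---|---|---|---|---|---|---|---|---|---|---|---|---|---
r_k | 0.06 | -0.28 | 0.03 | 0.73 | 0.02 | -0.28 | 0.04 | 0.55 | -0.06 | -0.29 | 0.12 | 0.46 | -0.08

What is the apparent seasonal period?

4

The largest autocorrelation is r_4 = 0.73, with weaker echoes at lags 8 (0.55) and 12 (0.46); the remaining lags stay at or below 0.12.
The dominant spike at lag 4 indicates a seasonal period of 4.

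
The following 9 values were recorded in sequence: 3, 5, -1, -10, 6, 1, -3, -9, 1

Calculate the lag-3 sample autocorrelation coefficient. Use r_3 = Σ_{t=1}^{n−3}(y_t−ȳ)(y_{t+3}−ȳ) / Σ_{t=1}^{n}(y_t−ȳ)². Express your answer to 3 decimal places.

-0.109

Mean ȳ = (3 + 5 − 1 − 10 + 6 + 1 − 3 − 9 + 1)/9 = -0.7778
Σ(y_t−ȳ)(y_{t+3}−ȳ) = (-34.8395) + (39.1605) + (-0.3951) + (20.4938) + (-55.7284) + (3.1605) = -28.1481
Denominator Σ(y_t−ȳ)² = 257.5556
r_3 = -28.1481 / 257.5556 = -0.109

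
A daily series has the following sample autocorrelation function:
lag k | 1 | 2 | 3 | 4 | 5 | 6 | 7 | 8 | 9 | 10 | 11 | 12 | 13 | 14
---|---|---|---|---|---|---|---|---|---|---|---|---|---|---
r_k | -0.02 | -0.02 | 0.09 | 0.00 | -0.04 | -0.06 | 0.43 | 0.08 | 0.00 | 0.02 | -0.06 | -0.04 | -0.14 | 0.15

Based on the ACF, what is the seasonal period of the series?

7

The largest autocorrelation is r_7 = 0.43, with a weaker echo at lag 14 (0.15); the remaining lags stay at or below 0.09.
The dominant spike at lag 7 indicates a seasonal period of 7.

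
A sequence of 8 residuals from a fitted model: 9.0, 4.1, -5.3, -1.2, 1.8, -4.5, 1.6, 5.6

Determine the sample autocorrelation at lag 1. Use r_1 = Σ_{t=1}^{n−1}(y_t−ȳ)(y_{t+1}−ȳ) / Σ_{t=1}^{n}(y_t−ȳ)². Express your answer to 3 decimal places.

0.094

Mean ȳ = (9.0 + 4.1 − 5.3 − 1.2 + 1.8 − 4.5 + 1.6 + 5.6)/8 = 1.3875
Deviations from mean: 7.6125, 2.7125, -6.6875, -2.5875, 0.4125, -5.8875, 0.2125, 4.2125
Numerator Σ_{t=1}^{7}(y_t−ȳ)(y_{t+1}−ȳ) = 15.9611
Denominator Σ(y_t−ȳ)² = 169.3488
r_1 = 15.9611 / 169.3488 = 0.094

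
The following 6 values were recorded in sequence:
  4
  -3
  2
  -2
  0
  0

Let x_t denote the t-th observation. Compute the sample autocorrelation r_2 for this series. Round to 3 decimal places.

0.425

Mean x̄ = (4 − 3 + 2 − 2 + 0 + 0)/6 = 0.1667
Numerator Σ_{t=1}^{4}(x_t−x̄)(x_{t+2}−x̄) = 13.9444
Denominator Σ(x_t−x̄)² = 32.8333
r_2 = 13.9444 / 32.8333 = 0.425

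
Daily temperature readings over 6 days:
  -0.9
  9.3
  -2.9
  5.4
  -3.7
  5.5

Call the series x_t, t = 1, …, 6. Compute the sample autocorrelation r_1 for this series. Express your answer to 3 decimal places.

-0.796

Mean x̄ = (-0.9 + 9.3 − 2.9 + 5.4 − 3.7 + 5.5)/6 = 2.1167
Σ(x_t−x̄)(x_{t+1}−x̄) = (-21.6697) + (-36.0364) + (-16.4714) + (-19.0981) + (-19.6797) = -112.9553
Denominator Σ(x_t−x̄)² = 141.9283
r_1 = -112.9553 / 141.9283 = -0.796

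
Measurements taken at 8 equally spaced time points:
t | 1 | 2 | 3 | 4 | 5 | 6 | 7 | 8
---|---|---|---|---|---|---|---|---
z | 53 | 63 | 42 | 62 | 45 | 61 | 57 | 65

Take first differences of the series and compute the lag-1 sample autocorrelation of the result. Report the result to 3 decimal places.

-0.861

First differences Δz: 10, -21, 20, -17, 16, -4, 8
Mean of differences = 1.7143
Numerator Σ(Δz_t−Δz̄)(Δz_{t+1}−Δz̄) = -1330.6531
Denominator Σ(Δz_t−Δz̄)² = 1545.4286
r_1(Δz) = -1330.6531 / 1545.4286 = -0.861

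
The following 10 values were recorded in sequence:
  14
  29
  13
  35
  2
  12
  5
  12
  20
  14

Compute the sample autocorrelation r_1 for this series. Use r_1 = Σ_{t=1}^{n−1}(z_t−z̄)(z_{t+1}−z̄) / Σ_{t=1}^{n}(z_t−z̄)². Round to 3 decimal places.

Mean z̄ = (14 + 29 + 13 + 35 + 2 + 12 + 5 + 12 + 20 + 14)/10 = 15.6000
Numerator Σ_{t=1}^{9}(z_t−z̄)(z_{t+1}−z̄) = -268.1600
Denominator Σ(z_t−z̄)² = 910.4000
r_1 = -268.1600 / 910.4000 = -0.295

-0.295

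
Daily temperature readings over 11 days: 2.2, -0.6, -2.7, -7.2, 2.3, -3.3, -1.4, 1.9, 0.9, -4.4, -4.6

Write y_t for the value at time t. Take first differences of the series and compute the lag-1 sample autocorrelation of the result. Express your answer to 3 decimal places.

First differences Δy: -2.8, -2.1, -4.5, 9.5, -5.6, 1.9, 3.3, -1.0, -5.3, -0.2
Mean of differences = -0.6800
Numerator Σ(Δy_t−Δȳ)(Δy_{t+1}−Δȳ) = -84.9764
Denominator Σ(Δy_t−Δȳ)² = 193.1160
r_1(Δy) = -84.9764 / 193.1160 = -0.440

-0.440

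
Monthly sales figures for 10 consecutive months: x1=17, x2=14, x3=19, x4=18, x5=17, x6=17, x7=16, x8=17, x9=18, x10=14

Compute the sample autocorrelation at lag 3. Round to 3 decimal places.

Mean x̄ = (17 + 14 + 19 + 18 + 17 + 17 + 16 + 17 + 18 + 14)/10 = 16.7000
Numerator Σ_{t=1}^{7}(x_t−x̄)(x_{t+3}−x̄) = 1.7300
Denominator Σ(x_t−x̄)² = 24.1000
r_3 = 1.7300 / 24.1000 = 0.072

0.072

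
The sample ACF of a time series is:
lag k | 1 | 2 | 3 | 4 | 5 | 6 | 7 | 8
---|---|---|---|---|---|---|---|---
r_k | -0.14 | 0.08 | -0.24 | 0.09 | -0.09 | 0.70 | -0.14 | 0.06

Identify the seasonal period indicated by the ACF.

The largest autocorrelation is r_6 = 0.70; the remaining lags stay at or below 0.09.
The dominant spike at lag 6 indicates a seasonal period of 6.

6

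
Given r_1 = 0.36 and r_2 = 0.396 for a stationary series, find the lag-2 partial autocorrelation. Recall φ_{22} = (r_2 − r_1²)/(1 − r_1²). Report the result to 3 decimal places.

φ_{22} = (r_2 − r_1²) / (1 − r_1²)
r_1² = (0.36)² = 0.1296
Numerator = 0.396 − 0.1296 = 0.2664; denominator = 1 − 0.1296 = 0.8704
φ_{22} = 0.2664 / 0.8704 = 0.306

0.306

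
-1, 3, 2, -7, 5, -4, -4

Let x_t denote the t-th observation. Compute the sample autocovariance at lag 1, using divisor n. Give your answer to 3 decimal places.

-7.370

Mean x̄ = (-1 + 3 + 2 − 7 + 5 − 4 − 4)/7 = -0.8571
Σ_{t=1}^{6}(x_t−x̄)(x_{t+1}−x̄) = -51.5918
γ_1 = -51.5918 / 7 = -7.370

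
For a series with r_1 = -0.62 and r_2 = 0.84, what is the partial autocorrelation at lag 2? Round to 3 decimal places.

0.740

φ_{22} = (r_2 − r_1²) / (1 − r_1²)
r_1² = (-0.62)² = 0.3844
Numerator = 0.84 − 0.3844 = 0.4556; denominator = 1 − 0.3844 = 0.6156
φ_{22} = 0.4556 / 0.6156 = 0.740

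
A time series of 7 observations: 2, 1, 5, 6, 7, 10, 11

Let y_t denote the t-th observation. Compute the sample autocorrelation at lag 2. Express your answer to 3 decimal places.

Mean ȳ = (2 + 1 + 5 + 6 + 7 + 10 + 11)/7 = 6.0000
Deviations from mean: -4.0000, -5.0000, -1.0000, 0.0000, 1.0000, 4.0000, 5.0000
Numerator Σ_{t=1}^{5}(y_t−ȳ)(y_{t+2}−ȳ) = 8.0000
Denominator Σ(y_t−ȳ)² = 84.0000
r_2 = 8.0000 / 84.0000 = 0.095

0.095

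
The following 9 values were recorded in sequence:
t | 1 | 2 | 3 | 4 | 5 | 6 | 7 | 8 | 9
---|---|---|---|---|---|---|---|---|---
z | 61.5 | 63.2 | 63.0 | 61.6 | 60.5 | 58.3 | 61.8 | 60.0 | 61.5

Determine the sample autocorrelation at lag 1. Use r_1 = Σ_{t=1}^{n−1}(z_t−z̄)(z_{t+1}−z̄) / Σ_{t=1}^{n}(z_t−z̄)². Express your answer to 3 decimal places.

0.211

Mean z̄ = (61.5 + 63.2 + 63.0 + 61.6 + 60.5 + 58.3 + 61.8 + 60.0 + 61.5)/9 = 61.2667
Numerator Σ_{t=1}^{8}(z_t−z̄)(z_{t+1}−z̄) = 3.8456
Denominator Σ(z_t−z̄)² = 18.2400
r_1 = 3.8456 / 18.2400 = 0.211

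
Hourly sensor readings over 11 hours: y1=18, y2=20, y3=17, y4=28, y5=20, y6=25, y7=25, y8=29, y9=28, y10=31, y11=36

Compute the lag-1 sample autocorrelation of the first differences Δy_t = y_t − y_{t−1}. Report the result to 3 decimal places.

-0.753

First differences Δy: 2, -3, 11, -8, 5, 0, 4, -1, 3, 5
Mean of differences = 1.8000
Numerator Σ(Δy_t−Δȳ)(Δy_{t+1}−Δȳ) = -182.0400
Denominator Σ(Δy_t−Δȳ)² = 241.6000
r_1(Δy) = -182.0400 / 241.6000 = -0.753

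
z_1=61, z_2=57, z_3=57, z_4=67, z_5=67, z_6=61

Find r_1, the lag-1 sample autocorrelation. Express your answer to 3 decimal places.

Mean z̄ = (61 + 57 + 57 + 67 + 67 + 61)/6 = 61.6667
Numerator Σ_{t=1}^{5}(z_t−z̄)(z_{t+1}−z̄) = 24.8889
Denominator Σ(z_t−z̄)² = 101.3333
r_1 = 24.8889 / 101.3333 = 0.246

0.246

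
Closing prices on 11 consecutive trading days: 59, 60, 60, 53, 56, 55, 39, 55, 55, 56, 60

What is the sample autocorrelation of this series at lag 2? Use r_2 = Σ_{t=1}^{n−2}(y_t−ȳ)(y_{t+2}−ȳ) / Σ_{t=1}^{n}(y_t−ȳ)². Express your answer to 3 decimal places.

Mean ȳ = (59 + 60 + 60 + 53 + 56 + 55 + 39 + 55 + 55 + 56 + 60)/11 = 55.2727
Numerator Σ_{t=1}^{9}(y_t−ȳ)(y_{t+2}−ȳ) = 2.1240
Denominator Σ(y_t−ȳ)² = 352.1818
r_2 = 2.1240 / 352.1818 = 0.006

0.006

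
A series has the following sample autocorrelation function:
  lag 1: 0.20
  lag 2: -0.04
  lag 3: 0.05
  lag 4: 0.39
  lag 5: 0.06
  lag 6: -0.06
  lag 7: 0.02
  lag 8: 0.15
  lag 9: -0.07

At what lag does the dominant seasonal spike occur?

The largest autocorrelation is r_4 = 0.39; the remaining lags stay at or below 0.20.
The dominant spike at lag 4 indicates a seasonal period of 4.

4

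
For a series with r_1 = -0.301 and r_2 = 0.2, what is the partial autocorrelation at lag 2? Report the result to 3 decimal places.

φ_{22} = (r_2 − r_1²) / (1 − r_1²)
r_1² = (-0.301)² = 0.090601
Numerator = 0.2 − 0.0906 = 0.1094; denominator = 1 − 0.0906 = 0.9094
φ_{22} = 0.1094 / 0.9094 = 0.120

0.120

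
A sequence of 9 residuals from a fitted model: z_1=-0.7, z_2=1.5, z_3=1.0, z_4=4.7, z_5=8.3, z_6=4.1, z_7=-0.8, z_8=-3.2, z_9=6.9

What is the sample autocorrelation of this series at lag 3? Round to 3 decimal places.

Mean z̄ = (-0.7 + 1.5 + 1.0 + 4.7 + 8.3 + 4.1 − 0.8 − 3.2 + 6.9)/9 = 2.4222
Σ(z_t−z̄)(z_{t+3}−z̄) = (-7.1117) + (-5.4206) + (-2.3862) + (-7.3395) + (-33.0462) + (7.5127) = -47.7915
Denominator Σ(z_t−z̄)² = 117.2156
r_3 = -47.7915 / 117.2156 = -0.408

-0.408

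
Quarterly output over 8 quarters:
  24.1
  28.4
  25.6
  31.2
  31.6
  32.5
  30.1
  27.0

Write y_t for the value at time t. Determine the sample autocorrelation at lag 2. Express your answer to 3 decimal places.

Mean ȳ = (24.1 + 28.4 + 25.6 + 31.2 + 31.6 + 32.5 + 30.1 + 27.0)/8 = 28.8125
Σ(y_t−ȳ)(y_{t+2}−ȳ) = (15.1389) + (-0.9848) + (-8.9548) + (8.8039) + (3.5889) + (-6.6836) = 10.9084
Denominator Σ(y_t−ȳ)² = 64.7088
r_2 = 10.9084 / 64.7088 = 0.169

0.169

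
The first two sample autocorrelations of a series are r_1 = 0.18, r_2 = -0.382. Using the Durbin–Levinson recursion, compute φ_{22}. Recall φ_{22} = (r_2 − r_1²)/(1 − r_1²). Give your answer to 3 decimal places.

φ_{22} = (r_2 − r_1²) / (1 − r_1²)
r_1² = (0.18)² = 0.0324
Numerator = -0.382 − 0.0324 = -0.4144; denominator = 1 − 0.0324 = 0.9676
φ_{22} = -0.4144 / 0.9676 = -0.428

-0.428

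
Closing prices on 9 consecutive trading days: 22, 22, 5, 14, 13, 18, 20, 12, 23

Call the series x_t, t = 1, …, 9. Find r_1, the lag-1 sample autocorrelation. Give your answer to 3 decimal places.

Mean x̄ = (22 + 22 + 5 + 14 + 13 + 18 + 20 + 12 + 23)/9 = 16.5556
Numerator Σ_{t=1}^{8}(x_t−x̄)(x_{t+1}−x̄) = -39.8642
Denominator Σ(x_t−x̄)² = 288.2222
r_1 = -39.8642 / 288.2222 = -0.138

-0.138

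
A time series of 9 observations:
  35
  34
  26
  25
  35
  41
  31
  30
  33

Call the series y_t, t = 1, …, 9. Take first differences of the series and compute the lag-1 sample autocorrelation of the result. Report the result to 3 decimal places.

0.038

First differences Δy: -1, -8, -1, 10, 6, -10, -1, 3
Mean of differences = -0.2500
Numerator Σ(Δy_t−Δȳ)(Δy_{t+1}−Δȳ) = 11.9375
Denominator Σ(Δy_t−Δȳ)² = 311.5000
r_1(Δy) = 11.9375 / 311.5000 = 0.038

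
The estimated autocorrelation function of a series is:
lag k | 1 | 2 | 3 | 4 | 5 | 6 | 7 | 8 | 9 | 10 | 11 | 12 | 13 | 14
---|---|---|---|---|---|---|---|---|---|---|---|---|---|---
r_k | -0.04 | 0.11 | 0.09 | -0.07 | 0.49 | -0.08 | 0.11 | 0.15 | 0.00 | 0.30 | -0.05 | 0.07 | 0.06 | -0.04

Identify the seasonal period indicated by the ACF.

The largest autocorrelation is r_5 = 0.49, with a weaker echo at lag 10 (0.30); the remaining lags stay at or below 0.15.
The dominant spike at lag 5 indicates a seasonal period of 5.

5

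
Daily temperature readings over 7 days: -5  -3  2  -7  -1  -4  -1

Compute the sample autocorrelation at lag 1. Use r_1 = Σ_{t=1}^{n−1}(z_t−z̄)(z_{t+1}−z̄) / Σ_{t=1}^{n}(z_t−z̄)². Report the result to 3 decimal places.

Mean z̄ = (-5 − 3 + 2 − 7 − 1 − 4 − 1)/7 = -2.7143
Numerator Σ_{t=1}^{6}(z_t−z̄)(z_{t+1}−z̄) = -32.6531
Denominator Σ(z_t−z̄)² = 53.4286
r_1 = -32.6531 / 53.4286 = -0.611

-0.611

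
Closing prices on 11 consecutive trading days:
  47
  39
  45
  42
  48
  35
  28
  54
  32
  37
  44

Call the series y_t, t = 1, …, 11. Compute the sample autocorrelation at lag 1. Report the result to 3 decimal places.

-0.401

Mean ȳ = (47 + 39 + 45 + 42 + 48 + 35 + 28 + 54 + 32 + 37 + 44)/11 = 41.0000
Numerator Σ_{t=1}^{10}(y_t−ȳ)(y_{t+1}−ȳ) = -235.0000
Denominator Σ(y_t−ȳ)² = 586.0000
r_1 = -235.0000 / 586.0000 = -0.401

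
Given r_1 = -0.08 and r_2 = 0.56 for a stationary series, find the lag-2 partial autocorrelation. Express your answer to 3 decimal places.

φ_{22} = (r_2 − r_1²) / (1 − r_1²)
r_1² = (-0.08)² = 0.0064
Numerator = 0.56 − 0.0064 = 0.5536; denominator = 1 − 0.0064 = 0.9936
φ_{22} = 0.5536 / 0.9936 = 0.557

0.557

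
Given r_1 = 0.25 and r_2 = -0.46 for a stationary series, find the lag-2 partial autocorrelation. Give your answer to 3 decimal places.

φ_{22} = (r_2 − r_1²) / (1 − r_1²)
r_1² = (0.25)² = 0.0625
Numerator = -0.46 − 0.0625 = -0.5225; denominator = 1 − 0.0625 = 0.9375
φ_{22} = -0.5225 / 0.9375 = -0.557

-0.557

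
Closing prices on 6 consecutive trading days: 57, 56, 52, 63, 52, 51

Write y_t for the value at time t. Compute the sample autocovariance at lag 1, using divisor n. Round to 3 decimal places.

Mean ȳ = (57 + 56 + 52 + 63 + 52 + 51)/6 = 55.1667
Deviations: 1.8333, 0.8333, -3.1667, 7.8333, -3.1667, -4.1667
Σ_{t=1}^{5}(y_t−ȳ)(y_{t+1}−ȳ) = -37.5278
γ_1 = -37.5278 / 6 = -6.255

-6.255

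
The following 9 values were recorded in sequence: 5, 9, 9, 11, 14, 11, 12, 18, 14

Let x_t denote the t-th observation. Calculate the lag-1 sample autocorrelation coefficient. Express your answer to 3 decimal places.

Mean x̄ = (5 + 9 + 9 + 11 + 14 + 11 + 12 + 18 + 14)/9 = 11.4444
Numerator Σ_{t=1}^{8}(x_t−x̄)(x_{t+1}−x̄) = 40.6914
Denominator Σ(x_t−x̄)² = 110.2222
r_1 = 40.6914 / 110.2222 = 0.369

0.369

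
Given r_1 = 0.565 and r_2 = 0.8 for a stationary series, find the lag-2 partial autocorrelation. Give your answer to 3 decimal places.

0.706

φ_{22} = (r_2 − r_1²) / (1 − r_1²)
r_1² = (0.565)² = 0.319225
Numerator = 0.8 − 0.3192 = 0.4808; denominator = 1 − 0.3192 = 0.6808
φ_{22} = 0.4808 / 0.6808 = 0.706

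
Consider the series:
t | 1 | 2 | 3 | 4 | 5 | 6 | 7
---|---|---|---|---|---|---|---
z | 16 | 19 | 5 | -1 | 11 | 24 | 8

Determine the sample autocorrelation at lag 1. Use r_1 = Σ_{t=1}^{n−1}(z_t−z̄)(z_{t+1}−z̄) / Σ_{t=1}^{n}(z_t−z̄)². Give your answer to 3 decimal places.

Mean z̄ = (16 + 19 + 5 − 1 + 11 + 24 + 8)/7 = 11.7143
Deviations from mean: 4.2857, 7.2857, -6.7143, -12.7143, -0.7143, 12.2857, -3.7143
Numerator Σ_{t=1}^{6}(z_t−z̄)(z_{t+1}−z̄) = 22.3469
Denominator Σ(z_t−z̄)² = 443.4286
r_1 = 22.3469 / 443.4286 = 0.050

0.050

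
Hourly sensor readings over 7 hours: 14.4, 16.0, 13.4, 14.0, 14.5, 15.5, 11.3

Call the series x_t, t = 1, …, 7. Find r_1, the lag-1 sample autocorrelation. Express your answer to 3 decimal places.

-0.301

Mean x̄ = (14.4 + 16.0 + 13.4 + 14.0 + 14.5 + 15.5 + 11.3)/7 = 14.1571
Numerator Σ_{t=1}^{6}(x_t−x̄)(x_{t+1}−x̄) = -4.2590
Denominator Σ(x_t−x̄)² = 14.1371
r_1 = -4.2590 / 14.1371 = -0.301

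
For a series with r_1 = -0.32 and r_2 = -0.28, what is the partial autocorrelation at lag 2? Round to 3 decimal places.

φ_{22} = (r_2 − r_1²) / (1 − r_1²)
r_1² = (-0.32)² = 0.1024
Numerator = -0.28 − 0.1024 = -0.3824; denominator = 1 − 0.1024 = 0.8976
φ_{22} = -0.3824 / 0.8976 = -0.426

-0.426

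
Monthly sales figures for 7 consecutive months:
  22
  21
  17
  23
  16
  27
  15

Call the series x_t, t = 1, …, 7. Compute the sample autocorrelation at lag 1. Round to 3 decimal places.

Mean x̄ = (22 + 21 + 17 + 23 + 16 + 27 + 15)/7 = 20.1429
Deviations from mean: 1.8571, 0.8571, -3.1429, 2.8571, -4.1429, 6.8571, -5.1429
Numerator Σ_{t=1}^{6}(x_t−x̄)(x_{t+1}−x̄) = -85.5918
Denominator Σ(x_t−x̄)² = 112.8571
r_1 = -85.5918 / 112.8571 = -0.758

-0.758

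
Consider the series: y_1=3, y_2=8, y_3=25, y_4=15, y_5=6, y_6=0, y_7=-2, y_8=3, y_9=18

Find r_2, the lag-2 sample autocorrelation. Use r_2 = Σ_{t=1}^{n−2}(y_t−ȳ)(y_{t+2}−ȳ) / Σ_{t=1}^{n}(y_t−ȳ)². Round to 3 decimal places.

-0.332

Mean ȳ = (3 + 8 + 25 + 15 + 6 + 0 − 2 + 3 + 18)/9 = 8.4444
Σ(y_t−ȳ)(y_{t+2}−ȳ) = (-90.1358) + (-2.9136) + (-40.4691) + (-55.3580) + (25.5309) + (45.9753) + (-99.8025) = -217.1728
Denominator Σ(y_t−ȳ)² = 654.2222
r_2 = -217.1728 / 654.2222 = -0.332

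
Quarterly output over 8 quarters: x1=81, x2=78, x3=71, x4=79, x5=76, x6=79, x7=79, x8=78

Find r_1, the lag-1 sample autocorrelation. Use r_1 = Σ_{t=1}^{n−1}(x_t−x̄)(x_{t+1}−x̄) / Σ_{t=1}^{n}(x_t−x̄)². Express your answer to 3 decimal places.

Mean x̄ = (81 + 78 + 71 + 79 + 76 + 79 + 79 + 78)/8 = 77.6250
Deviations from mean: 3.3750, 0.3750, -6.6250, 1.3750, -1.6250, 1.3750, 1.3750, 0.3750
Σ(x_t−x̄)(x_{t+1}−x̄) = (1.2656) + (-2.4844) + (-9.1094) + (-2.2344) + (-2.2344) + (1.8906) + (0.5156) = -12.3906
Denominator Σ(x_t−x̄)² = 63.8750
r_1 = -12.3906 / 63.8750 = -0.194

-0.194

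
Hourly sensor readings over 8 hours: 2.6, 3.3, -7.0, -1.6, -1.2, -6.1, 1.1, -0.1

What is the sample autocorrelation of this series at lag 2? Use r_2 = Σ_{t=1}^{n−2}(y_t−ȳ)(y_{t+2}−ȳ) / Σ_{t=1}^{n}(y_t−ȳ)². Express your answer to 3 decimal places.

Mean ȳ = (2.6 + 3.3 − 7.0 − 1.6 − 1.2 − 6.1 + 1.1 − 0.1)/8 = -1.1250
Deviations from mean: 3.7250, 4.4250, -5.8750, -0.4750, -0.0750, -4.9750, 2.2250, 1.0250
Σ(y_t−ȳ)(y_{t+2}−ȳ) = (-21.8844) + (-2.1019) + (0.4406) + (2.3631) + (-0.1669) + (-5.0994) = -26.4488
Denominator Σ(y_t−ȳ)² = 98.9550
r_2 = -26.4488 / 98.9550 = -0.267

-0.267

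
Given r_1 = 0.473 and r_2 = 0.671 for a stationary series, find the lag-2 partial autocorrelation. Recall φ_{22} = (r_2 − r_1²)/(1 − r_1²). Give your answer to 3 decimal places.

φ_{22} = (r_2 − r_1²) / (1 − r_1²)
r_1² = (0.473)² = 0.223729
Numerator = 0.671 − 0.2237 = 0.4473; denominator = 1 − 0.2237 = 0.7763
φ_{22} = 0.4473 / 0.7763 = 0.576

0.576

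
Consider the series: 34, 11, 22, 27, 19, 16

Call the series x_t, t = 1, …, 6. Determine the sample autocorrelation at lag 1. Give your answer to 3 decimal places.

-0.401

Mean x̄ = (34 + 11 + 22 + 27 + 19 + 16)/6 = 21.5000
Deviations from mean: 12.5000, -10.5000, 0.5000, 5.5000, -2.5000, -5.5000
Σ(x_t−x̄)(x_{t+1}−x̄) = (-131.2500) + (-5.2500) + (2.7500) + (-13.7500) + (13.7500) = -133.7500
Denominator Σ(x_t−x̄)² = 333.5000
r_1 = -133.7500 / 333.5000 = -0.401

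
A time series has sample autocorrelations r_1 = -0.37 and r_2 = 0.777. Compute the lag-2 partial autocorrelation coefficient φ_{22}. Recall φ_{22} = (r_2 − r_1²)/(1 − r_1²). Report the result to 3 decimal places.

0.742

φ_{22} = (r_2 − r_1²) / (1 − r_1²)
r_1² = (-0.37)² = 0.1369
Numerator = 0.777 − 0.1369 = 0.6401; denominator = 1 − 0.1369 = 0.8631
φ_{22} = 0.6401 / 0.8631 = 0.742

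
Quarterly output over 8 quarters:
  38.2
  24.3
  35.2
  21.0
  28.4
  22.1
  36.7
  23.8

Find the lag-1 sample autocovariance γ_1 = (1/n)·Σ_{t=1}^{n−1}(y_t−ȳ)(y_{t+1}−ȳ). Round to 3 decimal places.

-26.013

Mean ȳ = (38.2 + 24.3 + 35.2 + 21.0 + 28.4 + 22.1 + 36.7 + 23.8)/8 = 28.7125
Deviations: 9.4875, -4.4125, 6.4875, -7.7125, -0.3125, -6.6125, 7.9875, -4.9125
Σ_{t=1}^{7}(y_t−ȳ)(y_{t+1}−ȳ) = -208.1039
γ_1 = -208.1039 / 8 = -26.013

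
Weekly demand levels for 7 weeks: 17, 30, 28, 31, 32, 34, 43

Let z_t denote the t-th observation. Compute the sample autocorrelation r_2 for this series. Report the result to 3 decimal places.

Mean z̄ = (17 + 30 + 28 + 31 + 32 + 34 + 43)/7 = 30.7143
Deviations from mean: -13.7143, -0.7143, -2.7143, 0.2857, 1.2857, 3.2857, 12.2857
Σ(z_t−z̄)(z_{t+2}−z̄) = (37.2245) + (-0.2041) + (-3.4898) + (0.9388) + (15.7959) = 50.2653
Denominator Σ(z_t−z̄)² = 359.4286
r_2 = 50.2653 / 359.4286 = 0.140

0.140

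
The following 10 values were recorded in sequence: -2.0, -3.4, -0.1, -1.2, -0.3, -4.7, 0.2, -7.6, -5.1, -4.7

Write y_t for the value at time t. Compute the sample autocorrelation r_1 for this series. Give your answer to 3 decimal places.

Mean ȳ = (-2.0 − 3.4 − 0.1 − 1.2 − 0.3 − 4.7 + 0.2 − 7.6 − 5.1 − 4.7)/10 = -2.8900
Numerator Σ_{t=1}^{9}(y_t−ȳ)(y_{t+1}−ȳ) = -3.2101
Denominator Σ(y_t−ȳ)² = 61.5690
r_1 = -3.2101 / 61.5690 = -0.052

-0.052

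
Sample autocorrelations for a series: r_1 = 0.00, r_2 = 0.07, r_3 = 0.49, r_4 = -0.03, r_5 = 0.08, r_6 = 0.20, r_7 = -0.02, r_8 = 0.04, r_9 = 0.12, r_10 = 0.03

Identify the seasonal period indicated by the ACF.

3

The largest autocorrelation is r_3 = 0.49, with a weaker echo at lag 6 (0.20); the remaining lags stay at or below 0.12.
The dominant spike at lag 3 indicates a seasonal period of 3.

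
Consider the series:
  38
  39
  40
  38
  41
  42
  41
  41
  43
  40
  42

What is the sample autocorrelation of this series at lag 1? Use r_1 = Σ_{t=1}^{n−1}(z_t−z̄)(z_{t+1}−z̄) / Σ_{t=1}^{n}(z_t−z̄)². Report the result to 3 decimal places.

Mean z̄ = (38 + 39 + 40 + 38 + 41 + 42 + 41 + 41 + 43 + 40 + 42)/11 = 40.4545
Numerator Σ_{t=1}^{10}(z_t−z̄)(z_{t+1}−z̄) = 5.5207
Denominator Σ(z_t−z̄)² = 26.7273
r_1 = 5.5207 / 26.7273 = 0.207

0.207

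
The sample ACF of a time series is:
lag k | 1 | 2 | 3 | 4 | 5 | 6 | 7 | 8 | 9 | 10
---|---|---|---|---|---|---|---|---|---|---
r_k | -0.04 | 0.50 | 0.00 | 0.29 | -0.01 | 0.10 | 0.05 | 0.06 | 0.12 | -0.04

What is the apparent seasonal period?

2

The largest autocorrelation is r_2 = 0.50, with a weaker echo at lag 4 (0.29); the remaining lags stay at or below 0.12.
The dominant spike at lag 2 indicates a seasonal period of 2.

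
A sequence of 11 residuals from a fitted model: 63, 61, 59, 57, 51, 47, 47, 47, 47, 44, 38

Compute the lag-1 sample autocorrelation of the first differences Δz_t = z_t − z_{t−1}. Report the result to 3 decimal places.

First differences Δz: -2, -2, -2, -6, -4, 0, 0, 0, -3, -6
Mean of differences = -2.5000
Numerator Σ(Δz_t−Δz̄)(Δz_{t+1}−Δz̄) = 13.2500
Denominator Σ(Δz_t−Δz̄)² = 46.5000
r_1(Δz) = 13.2500 / 46.5000 = 0.285

0.285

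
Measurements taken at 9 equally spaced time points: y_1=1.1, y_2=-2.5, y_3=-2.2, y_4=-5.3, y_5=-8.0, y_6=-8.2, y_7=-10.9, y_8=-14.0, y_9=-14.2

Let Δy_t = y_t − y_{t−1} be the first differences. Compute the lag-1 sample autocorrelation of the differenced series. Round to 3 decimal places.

First differences Δy: -3.6, 0.3, -3.1, -2.7, -0.2, -2.7, -3.1, -0.2
Mean of differences = -1.9125
Numerator Σ(Δy_t−Δȳ)(Δy_{t+1}−Δȳ) = -9.2214
Denominator Σ(Δy_t−Δȳ)² = 17.6688
r_1(Δy) = -9.2214 / 17.6688 = -0.522

-0.522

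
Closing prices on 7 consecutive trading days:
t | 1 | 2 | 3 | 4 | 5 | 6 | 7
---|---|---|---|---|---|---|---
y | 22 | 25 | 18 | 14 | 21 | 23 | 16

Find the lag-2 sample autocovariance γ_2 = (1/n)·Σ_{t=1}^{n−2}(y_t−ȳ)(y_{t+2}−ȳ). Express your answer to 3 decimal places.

-8.434

Mean ȳ = (22 + 25 + 18 + 14 + 21 + 23 + 16)/7 = 19.8571
Σ_{t=1}^{5}(y_t−ȳ)(y_{t+2}−ȳ) = -59.0408
γ_2 = -59.0408 / 7 = -8.434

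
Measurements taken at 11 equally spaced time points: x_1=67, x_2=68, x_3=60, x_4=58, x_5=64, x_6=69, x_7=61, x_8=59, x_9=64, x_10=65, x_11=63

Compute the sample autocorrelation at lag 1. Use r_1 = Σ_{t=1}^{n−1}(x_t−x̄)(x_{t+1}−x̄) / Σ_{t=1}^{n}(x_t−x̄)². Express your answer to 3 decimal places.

Mean x̄ = (67 + 68 + 60 + 58 + 64 + 69 + 61 + 59 + 64 + 65 + 63)/11 = 63.4545
Numerator Σ_{t=1}^{10}(x_t−x̄)(x_{t+1}−x̄) = 14.3388
Denominator Σ(x_t−x̄)² = 134.7273
r_1 = 14.3388 / 134.7273 = 0.106

0.106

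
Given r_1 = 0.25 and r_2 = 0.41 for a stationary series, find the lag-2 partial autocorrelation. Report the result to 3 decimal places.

0.371

φ_{22} = (r_2 − r_1²) / (1 − r_1²)
r_1² = (0.25)² = 0.0625
Numerator = 0.41 − 0.0625 = 0.3475; denominator = 1 − 0.0625 = 0.9375
φ_{22} = 0.3475 / 0.9375 = 0.371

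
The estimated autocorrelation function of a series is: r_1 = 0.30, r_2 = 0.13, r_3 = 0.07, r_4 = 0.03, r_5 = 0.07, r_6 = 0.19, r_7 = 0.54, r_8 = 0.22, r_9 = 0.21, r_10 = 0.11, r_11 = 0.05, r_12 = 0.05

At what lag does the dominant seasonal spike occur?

7

The largest autocorrelation is r_7 = 0.54; the remaining lags stay at or below 0.30. The elevated value at lag 1 (0.30), dropping to 0.13 at lag 2, reflects decaying short-term dependence rather than seasonality.
The dominant spike at lag 7 indicates a seasonal period of 7.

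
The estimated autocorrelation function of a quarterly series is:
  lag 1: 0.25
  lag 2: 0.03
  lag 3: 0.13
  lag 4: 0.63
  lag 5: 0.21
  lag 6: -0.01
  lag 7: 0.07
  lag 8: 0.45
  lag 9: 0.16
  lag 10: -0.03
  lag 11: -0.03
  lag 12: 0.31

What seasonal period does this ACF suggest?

The largest autocorrelation is r_4 = 0.63, with weaker echoes at lags 8 (0.45) and 12 (0.31); the remaining lags stay at or below 0.25. The elevated value at lag 1 (0.25), dropping to 0.03 at lag 2, reflects decaying short-term dependence rather than seasonality.
The dominant spike at lag 4 indicates a seasonal period of 4.

4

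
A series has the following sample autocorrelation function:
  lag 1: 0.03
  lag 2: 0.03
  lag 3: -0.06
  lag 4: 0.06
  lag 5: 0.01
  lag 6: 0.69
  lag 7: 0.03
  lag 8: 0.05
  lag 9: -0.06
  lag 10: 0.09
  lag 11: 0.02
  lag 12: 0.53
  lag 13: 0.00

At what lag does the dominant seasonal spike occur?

The largest autocorrelation is r_6 = 0.69, with a weaker echo at lag 12 (0.53); the remaining lags stay at or below 0.09.
The dominant spike at lag 6 indicates a seasonal period of 6.

6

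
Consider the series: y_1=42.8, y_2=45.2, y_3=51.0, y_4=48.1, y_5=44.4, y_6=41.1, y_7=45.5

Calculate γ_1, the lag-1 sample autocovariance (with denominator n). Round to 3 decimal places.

2.224

Mean ȳ = (42.8 + 45.2 + 51.0 + 48.1 + 44.4 + 41.1 + 45.5)/7 = 45.4429
Σ_{t=1}^{6}(y_t−ȳ)(y_{t+1}−ȳ) = 15.5682
γ_1 = 15.5682 / 7 = 2.224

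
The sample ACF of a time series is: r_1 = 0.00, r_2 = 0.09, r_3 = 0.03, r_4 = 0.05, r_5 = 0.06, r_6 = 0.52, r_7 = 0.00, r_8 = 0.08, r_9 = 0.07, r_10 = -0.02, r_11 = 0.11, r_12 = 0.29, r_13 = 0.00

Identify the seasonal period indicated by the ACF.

The largest autocorrelation is r_6 = 0.52, with a weaker echo at lag 12 (0.29); the remaining lags stay at or below 0.11.
The dominant spike at lag 6 indicates a seasonal period of 6.

6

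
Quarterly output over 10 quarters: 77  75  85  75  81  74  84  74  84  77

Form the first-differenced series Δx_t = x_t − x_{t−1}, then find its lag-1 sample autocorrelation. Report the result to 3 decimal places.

-0.881

First differences Δx: -2, 10, -10, 6, -7, 10, -10, 10, -7
Mean of differences = 0.0000
Numerator Σ(Δx_t−Δx̄)(Δx_{t+1}−Δx̄) = -562.0000
Denominator Σ(Δx_t−Δx̄)² = 638.0000
r_1(Δx) = -562.0000 / 638.0000 = -0.881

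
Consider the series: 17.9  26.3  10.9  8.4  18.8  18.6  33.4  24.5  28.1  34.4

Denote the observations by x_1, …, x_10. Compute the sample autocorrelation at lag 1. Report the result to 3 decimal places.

0.320

Mean x̄ = (17.9 + 26.3 + 10.9 + 8.4 + 18.8 + 18.6 + 33.4 + 24.5 + 28.1 + 34.4)/10 = 22.1300
Numerator Σ_{t=1}^{9}(x_t−x̄)(x_{t+1}−x̄) = 221.5231
Denominator Σ(x_t−x̄)² = 692.2810
r_1 = 221.5231 / 692.2810 = 0.320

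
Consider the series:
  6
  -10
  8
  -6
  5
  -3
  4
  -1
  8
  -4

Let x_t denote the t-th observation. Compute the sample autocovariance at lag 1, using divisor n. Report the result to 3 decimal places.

Mean x̄ = (6 − 10 + 8 − 6 + 5 − 3 + 4 − 1 + 8 − 4)/10 = 0.7000
Σ_{t=1}^{9}(x_t−x̄)(x_{t+1}−x̄) = -292.9900
γ_1 = -292.9900 / 10 = -29.299

-29.299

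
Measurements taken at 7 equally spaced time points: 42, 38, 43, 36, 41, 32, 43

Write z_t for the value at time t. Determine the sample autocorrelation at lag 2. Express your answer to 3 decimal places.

Mean z̄ = (42 + 38 + 43 + 36 + 41 + 32 + 43)/7 = 39.2857
Deviations from mean: 2.7143, -1.2857, 3.7143, -3.2857, 1.7143, -7.2857, 3.7143
Σ(z_t−z̄)(z_{t+2}−z̄) = (10.0816) + (4.2245) + (6.3673) + (23.9388) + (6.3673) = 50.9796
Denominator Σ(z_t−z̄)² = 103.4286
r_2 = 50.9796 / 103.4286 = 0.493

0.493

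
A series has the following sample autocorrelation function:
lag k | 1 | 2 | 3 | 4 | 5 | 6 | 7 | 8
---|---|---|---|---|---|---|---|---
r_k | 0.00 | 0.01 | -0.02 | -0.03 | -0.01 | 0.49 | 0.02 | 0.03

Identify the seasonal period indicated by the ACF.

The largest autocorrelation is r_6 = 0.49; the remaining lags stay at or below 0.03.
The dominant spike at lag 6 indicates a seasonal period of 6.

6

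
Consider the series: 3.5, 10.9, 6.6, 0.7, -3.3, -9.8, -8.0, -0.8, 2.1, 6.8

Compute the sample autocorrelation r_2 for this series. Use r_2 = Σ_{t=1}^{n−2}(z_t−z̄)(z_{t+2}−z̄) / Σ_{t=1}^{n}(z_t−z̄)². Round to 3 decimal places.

0.065

Mean z̄ = (3.5 + 10.9 + 6.6 + 0.7 − 3.3 − 9.8 − 8.0 − 0.8 + 2.1 + 6.8)/10 = 0.8700
Numerator Σ_{t=1}^{8}(z_t−z̄)(z_{t+2}−z̄) = 25.2782
Denominator Σ(z_t−z̄)² = 389.7610
r_2 = 25.2782 / 389.7610 = 0.065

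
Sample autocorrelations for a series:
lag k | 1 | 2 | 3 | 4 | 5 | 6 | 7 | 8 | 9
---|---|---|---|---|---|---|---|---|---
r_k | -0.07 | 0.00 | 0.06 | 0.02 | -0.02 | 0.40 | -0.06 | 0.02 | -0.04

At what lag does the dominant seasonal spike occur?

6

The largest autocorrelation is r_6 = 0.40; the remaining lags stay at or below 0.06.
The dominant spike at lag 6 indicates a seasonal period of 6.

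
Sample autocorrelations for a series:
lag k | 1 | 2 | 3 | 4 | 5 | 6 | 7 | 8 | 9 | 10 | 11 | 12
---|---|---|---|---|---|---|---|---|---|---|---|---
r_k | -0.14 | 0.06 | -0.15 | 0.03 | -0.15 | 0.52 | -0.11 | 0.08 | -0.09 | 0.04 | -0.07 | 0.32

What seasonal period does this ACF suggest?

6

The largest autocorrelation is r_6 = 0.52, with a weaker echo at lag 12 (0.32); the remaining lags stay at or below 0.08.
The dominant spike at lag 6 indicates a seasonal period of 6.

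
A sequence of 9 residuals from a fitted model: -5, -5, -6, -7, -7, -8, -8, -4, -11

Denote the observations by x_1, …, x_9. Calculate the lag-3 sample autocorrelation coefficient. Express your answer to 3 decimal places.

0.086

Mean x̄ = (-5 − 5 − 6 − 7 − 7 − 8 − 8 − 4 − 11)/9 = -6.7778
Numerator Σ_{t=1}^{6}(x_t−x̄)(x_{t+3}−x̄) = 3.0741
Denominator Σ(x_t−x̄)² = 35.5556
r_3 = 3.0741 / 35.5556 = 0.086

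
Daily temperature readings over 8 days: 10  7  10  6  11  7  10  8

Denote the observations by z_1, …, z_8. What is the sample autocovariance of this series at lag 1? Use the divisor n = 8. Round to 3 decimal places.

-2.658

Mean z̄ = (10 + 7 + 10 + 6 + 11 + 7 + 10 + 8)/8 = 8.6250
Σ_{t=1}^{7}(z_t−z̄)(z_{t+1}−z̄) = -21.2656
γ_1 = -21.2656 / 8 = -2.658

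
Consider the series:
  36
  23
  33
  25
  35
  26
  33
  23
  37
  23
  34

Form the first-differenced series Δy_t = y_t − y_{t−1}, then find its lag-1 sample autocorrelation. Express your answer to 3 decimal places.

First differences Δy: -13, 10, -8, 10, -9, 7, -10, 14, -14, 11
Mean of differences = -0.2000
Numerator Σ(Δy_t−Δȳ)(Δy_{t+1}−Δȳ) = -1003.0400
Denominator Σ(Δy_t−Δȳ)² = 1175.6000
r_1(Δy) = -1003.0400 / 1175.6000 = -0.853

-0.853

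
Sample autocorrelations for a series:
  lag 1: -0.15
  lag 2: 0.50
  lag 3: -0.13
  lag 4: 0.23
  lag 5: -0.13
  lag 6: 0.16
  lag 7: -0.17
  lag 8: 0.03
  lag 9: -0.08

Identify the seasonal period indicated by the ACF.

The largest autocorrelation is r_2 = 0.50, with weaker echoes at lags 4 (0.23) and 6 (0.16); the remaining lags stay at or below 0.03.
The dominant spike at lag 2 indicates a seasonal period of 2.

2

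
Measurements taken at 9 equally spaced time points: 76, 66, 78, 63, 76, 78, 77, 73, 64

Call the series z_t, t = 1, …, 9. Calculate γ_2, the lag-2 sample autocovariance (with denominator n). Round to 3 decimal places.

Mean z̄ = (76 + 66 + 78 + 63 + 76 + 78 + 77 + 73 + 64)/9 = 72.3333
Σ_{t=1}^{7}(z_t−z̄)(z_{t+2}−z̄) = 29.7778
γ_2 = 29.7778 / 9 = 3.309

3.309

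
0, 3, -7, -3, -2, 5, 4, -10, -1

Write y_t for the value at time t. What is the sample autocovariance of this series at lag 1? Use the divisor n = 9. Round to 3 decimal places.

Mean ȳ = (0 + 3 − 7 − 3 − 2 + 5 + 4 − 10 − 1)/9 = -1.2222
Σ_{t=1}^{8}(y_t−ȳ)(y_{t+1}−ȳ) = -27.7160
γ_1 = -27.7160 / 9 = -3.080

-3.080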